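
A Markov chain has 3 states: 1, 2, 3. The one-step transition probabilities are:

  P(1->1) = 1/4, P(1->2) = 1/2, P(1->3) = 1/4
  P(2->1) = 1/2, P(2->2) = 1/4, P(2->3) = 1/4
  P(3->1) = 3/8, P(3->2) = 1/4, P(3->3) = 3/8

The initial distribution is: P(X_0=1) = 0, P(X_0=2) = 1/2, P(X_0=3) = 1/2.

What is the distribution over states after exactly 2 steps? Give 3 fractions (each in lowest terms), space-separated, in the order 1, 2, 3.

Propagating the distribution step by step (d_{t+1} = d_t * P):
d_0 = (1=0, 2=1/2, 3=1/2)
  d_1[1] = 0*1/4 + 1/2*1/2 + 1/2*3/8 = 7/16
  d_1[2] = 0*1/2 + 1/2*1/4 + 1/2*1/4 = 1/4
  d_1[3] = 0*1/4 + 1/2*1/4 + 1/2*3/8 = 5/16
d_1 = (1=7/16, 2=1/4, 3=5/16)
  d_2[1] = 7/16*1/4 + 1/4*1/2 + 5/16*3/8 = 45/128
  d_2[2] = 7/16*1/2 + 1/4*1/4 + 5/16*1/4 = 23/64
  d_2[3] = 7/16*1/4 + 1/4*1/4 + 5/16*3/8 = 37/128
d_2 = (1=45/128, 2=23/64, 3=37/128)

Answer: 45/128 23/64 37/128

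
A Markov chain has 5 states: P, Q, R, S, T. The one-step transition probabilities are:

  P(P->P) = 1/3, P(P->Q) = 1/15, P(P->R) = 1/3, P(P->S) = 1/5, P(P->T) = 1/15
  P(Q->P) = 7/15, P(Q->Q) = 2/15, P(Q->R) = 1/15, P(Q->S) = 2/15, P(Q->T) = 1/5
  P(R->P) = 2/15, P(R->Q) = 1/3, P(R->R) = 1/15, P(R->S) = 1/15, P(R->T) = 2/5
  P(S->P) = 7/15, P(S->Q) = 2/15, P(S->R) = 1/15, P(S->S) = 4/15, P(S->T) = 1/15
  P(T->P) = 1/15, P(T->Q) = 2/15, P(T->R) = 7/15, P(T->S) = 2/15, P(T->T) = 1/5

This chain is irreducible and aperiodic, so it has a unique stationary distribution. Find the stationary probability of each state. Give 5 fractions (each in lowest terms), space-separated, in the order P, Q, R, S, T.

Answer: 4444/15689 2473/15689 3387/15689 2495/15689 2890/15689

Derivation:
The stationary distribution satisfies pi = pi * P, i.e.:
  pi_P = 1/3*pi_P + 7/15*pi_Q + 2/15*pi_R + 7/15*pi_S + 1/15*pi_T
  pi_Q = 1/15*pi_P + 2/15*pi_Q + 1/3*pi_R + 2/15*pi_S + 2/15*pi_T
  pi_R = 1/3*pi_P + 1/15*pi_Q + 1/15*pi_R + 1/15*pi_S + 7/15*pi_T
  pi_S = 1/5*pi_P + 2/15*pi_Q + 1/15*pi_R + 4/15*pi_S + 2/15*pi_T
  pi_T = 1/15*pi_P + 1/5*pi_Q + 2/5*pi_R + 1/15*pi_S + 1/5*pi_T
with normalization: pi_P + pi_Q + pi_R + pi_S + pi_T = 1.

Using the first 4 balance equations plus normalization, the linear system A*pi = b is:
  [-2/3, 7/15, 2/15, 7/15, 1/15] . pi = 0
  [1/15, -13/15, 1/3, 2/15, 2/15] . pi = 0
  [1/3, 1/15, -14/15, 1/15, 7/15] . pi = 0
  [1/5, 2/15, 1/15, -11/15, 2/15] . pi = 0
  [1, 1, 1, 1, 1] . pi = 1

Solving yields:
  pi_P = 4444/15689
  pi_Q = 2473/15689
  pi_R = 3387/15689
  pi_S = 2495/15689
  pi_T = 2890/15689

Verification (pi * P):
  4444/15689*1/3 + 2473/15689*7/15 + 3387/15689*2/15 + 2495/15689*7/15 + 2890/15689*1/15 = 4444/15689 = pi_P  (ok)
  4444/15689*1/15 + 2473/15689*2/15 + 3387/15689*1/3 + 2495/15689*2/15 + 2890/15689*2/15 = 2473/15689 = pi_Q  (ok)
  4444/15689*1/3 + 2473/15689*1/15 + 3387/15689*1/15 + 2495/15689*1/15 + 2890/15689*7/15 = 3387/15689 = pi_R  (ok)
  4444/15689*1/5 + 2473/15689*2/15 + 3387/15689*1/15 + 2495/15689*4/15 + 2890/15689*2/15 = 2495/15689 = pi_S  (ok)
  4444/15689*1/15 + 2473/15689*1/5 + 3387/15689*2/5 + 2495/15689*1/15 + 2890/15689*1/5 = 2890/15689 = pi_T  (ok)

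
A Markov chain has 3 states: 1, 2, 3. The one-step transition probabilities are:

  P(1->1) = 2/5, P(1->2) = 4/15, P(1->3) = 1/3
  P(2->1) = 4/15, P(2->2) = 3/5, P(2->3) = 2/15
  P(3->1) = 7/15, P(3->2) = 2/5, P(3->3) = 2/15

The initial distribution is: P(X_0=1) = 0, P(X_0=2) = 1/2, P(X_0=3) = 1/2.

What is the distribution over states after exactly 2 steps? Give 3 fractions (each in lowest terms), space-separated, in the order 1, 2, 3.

Propagating the distribution step by step (d_{t+1} = d_t * P):
d_0 = (1=0, 2=1/2, 3=1/2)
  d_1[1] = 0*2/5 + 1/2*4/15 + 1/2*7/15 = 11/30
  d_1[2] = 0*4/15 + 1/2*3/5 + 1/2*2/5 = 1/2
  d_1[3] = 0*1/3 + 1/2*2/15 + 1/2*2/15 = 2/15
d_1 = (1=11/30, 2=1/2, 3=2/15)
  d_2[1] = 11/30*2/5 + 1/2*4/15 + 2/15*7/15 = 77/225
  d_2[2] = 11/30*4/15 + 1/2*3/5 + 2/15*2/5 = 203/450
  d_2[3] = 11/30*1/3 + 1/2*2/15 + 2/15*2/15 = 31/150
d_2 = (1=77/225, 2=203/450, 3=31/150)

Answer: 77/225 203/450 31/150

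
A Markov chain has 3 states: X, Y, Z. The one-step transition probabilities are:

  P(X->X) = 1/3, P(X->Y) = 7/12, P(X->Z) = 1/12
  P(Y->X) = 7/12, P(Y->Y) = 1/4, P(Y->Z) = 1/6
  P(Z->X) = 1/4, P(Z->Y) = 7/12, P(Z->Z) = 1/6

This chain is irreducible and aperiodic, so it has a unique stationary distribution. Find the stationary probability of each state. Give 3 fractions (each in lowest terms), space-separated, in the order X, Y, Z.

Answer: 19/44 7/16 23/176

Derivation:
The stationary distribution satisfies pi = pi * P, i.e.:
  pi_X = 1/3*pi_X + 7/12*pi_Y + 1/4*pi_Z
  pi_Y = 7/12*pi_X + 1/4*pi_Y + 7/12*pi_Z
  pi_Z = 1/12*pi_X + 1/6*pi_Y + 1/6*pi_Z
with normalization: pi_X + pi_Y + pi_Z = 1.

Using the first 2 balance equations plus normalization, the linear system A*pi = b is:
  [-2/3, 7/12, 1/4] . pi = 0
  [7/12, -3/4, 7/12] . pi = 0
  [1, 1, 1] . pi = 1

Solving yields:
  pi_X = 19/44
  pi_Y = 7/16
  pi_Z = 23/176

Verification (pi * P):
  19/44*1/3 + 7/16*7/12 + 23/176*1/4 = 19/44 = pi_X  (ok)
  19/44*7/12 + 7/16*1/4 + 23/176*7/12 = 7/16 = pi_Y  (ok)
  19/44*1/12 + 7/16*1/6 + 23/176*1/6 = 23/176 = pi_Z  (ok)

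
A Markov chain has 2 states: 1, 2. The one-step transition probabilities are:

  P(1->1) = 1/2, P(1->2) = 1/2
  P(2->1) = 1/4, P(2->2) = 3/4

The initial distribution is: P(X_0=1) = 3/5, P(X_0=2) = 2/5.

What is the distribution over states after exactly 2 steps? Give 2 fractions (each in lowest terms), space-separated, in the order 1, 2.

Answer: 7/20 13/20

Derivation:
Propagating the distribution step by step (d_{t+1} = d_t * P):
d_0 = (1=3/5, 2=2/5)
  d_1[1] = 3/5*1/2 + 2/5*1/4 = 2/5
  d_1[2] = 3/5*1/2 + 2/5*3/4 = 3/5
d_1 = (1=2/5, 2=3/5)
  d_2[1] = 2/5*1/2 + 3/5*1/4 = 7/20
  d_2[2] = 2/5*1/2 + 3/5*3/4 = 13/20
d_2 = (1=7/20, 2=13/20)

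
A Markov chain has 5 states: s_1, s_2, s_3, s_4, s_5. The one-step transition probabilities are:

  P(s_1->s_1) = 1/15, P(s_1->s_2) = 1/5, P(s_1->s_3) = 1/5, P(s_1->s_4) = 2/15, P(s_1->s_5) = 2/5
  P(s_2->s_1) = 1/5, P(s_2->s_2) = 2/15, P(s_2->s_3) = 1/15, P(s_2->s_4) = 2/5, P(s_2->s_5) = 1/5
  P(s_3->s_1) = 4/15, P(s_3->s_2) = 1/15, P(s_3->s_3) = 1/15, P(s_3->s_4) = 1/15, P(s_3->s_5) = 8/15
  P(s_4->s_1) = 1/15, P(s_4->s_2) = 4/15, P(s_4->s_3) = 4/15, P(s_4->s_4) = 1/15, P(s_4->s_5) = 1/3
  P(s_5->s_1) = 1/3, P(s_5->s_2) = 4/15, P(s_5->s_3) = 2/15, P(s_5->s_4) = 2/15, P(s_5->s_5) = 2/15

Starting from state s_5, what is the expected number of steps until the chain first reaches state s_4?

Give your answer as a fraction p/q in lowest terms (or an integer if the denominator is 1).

Let h_i = expected steps to first reach s_4 from state i.
Boundary: h_s_4 = 0.
First-step equations for the other states:
  h_s_1 = 1 + 1/15*h_s_1 + 1/5*h_s_2 + 1/5*h_s_3 + 2/15*h_s_4 + 2/5*h_s_5
  h_s_2 = 1 + 1/5*h_s_1 + 2/15*h_s_2 + 1/15*h_s_3 + 2/5*h_s_4 + 1/5*h_s_5
  h_s_3 = 1 + 4/15*h_s_1 + 1/15*h_s_2 + 1/15*h_s_3 + 1/15*h_s_4 + 8/15*h_s_5
  h_s_5 = 1 + 1/3*h_s_1 + 4/15*h_s_2 + 2/15*h_s_3 + 2/15*h_s_4 + 2/15*h_s_5

Substituting h_s_4 = 0 and rearranging gives the linear system (I - Q) h = 1:
  [14/15, -1/5, -1/5, -2/5] . (h_s_1, h_s_2, h_s_3, h_s_5) = 1
  [-1/5, 13/15, -1/15, -1/5] . (h_s_1, h_s_2, h_s_3, h_s_5) = 1
  [-4/15, -1/15, 14/15, -8/15] . (h_s_1, h_s_2, h_s_3, h_s_5) = 1
  [-1/3, -4/15, -2/15, 13/15] . (h_s_1, h_s_2, h_s_3, h_s_5) = 1

Solving yields:
  h_s_1 = 77775/13586
  h_s_2 = 28875/6793
  h_s_3 = 42270/6793
  h_s_5 = 76365/13586

Starting state is s_5, so the expected hitting time is h_s_5 = 76365/13586.

Answer: 76365/13586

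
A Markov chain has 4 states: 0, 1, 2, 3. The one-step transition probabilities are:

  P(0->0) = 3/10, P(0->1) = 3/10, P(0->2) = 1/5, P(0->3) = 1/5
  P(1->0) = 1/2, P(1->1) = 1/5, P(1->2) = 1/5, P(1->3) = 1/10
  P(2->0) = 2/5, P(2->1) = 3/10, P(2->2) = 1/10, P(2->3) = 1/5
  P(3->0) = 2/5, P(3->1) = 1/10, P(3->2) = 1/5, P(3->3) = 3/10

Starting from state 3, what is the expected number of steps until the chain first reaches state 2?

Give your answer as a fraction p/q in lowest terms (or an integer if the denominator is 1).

Let h_i = expected steps to first reach 2 from state i.
Boundary: h_2 = 0.
First-step equations for the other states:
  h_0 = 1 + 3/10*h_0 + 3/10*h_1 + 1/5*h_2 + 1/5*h_3
  h_1 = 1 + 1/2*h_0 + 1/5*h_1 + 1/5*h_2 + 1/10*h_3
  h_3 = 1 + 2/5*h_0 + 1/10*h_1 + 1/5*h_2 + 3/10*h_3

Substituting h_2 = 0 and rearranging gives the linear system (I - Q) h = 1:
  [7/10, -3/10, -1/5] . (h_0, h_1, h_3) = 1
  [-1/2, 4/5, -1/10] . (h_0, h_1, h_3) = 1
  [-2/5, -1/10, 7/10] . (h_0, h_1, h_3) = 1

Solving yields:
  h_0 = 5
  h_1 = 5
  h_3 = 5

Starting state is 3, so the expected hitting time is h_3 = 5.

Answer: 5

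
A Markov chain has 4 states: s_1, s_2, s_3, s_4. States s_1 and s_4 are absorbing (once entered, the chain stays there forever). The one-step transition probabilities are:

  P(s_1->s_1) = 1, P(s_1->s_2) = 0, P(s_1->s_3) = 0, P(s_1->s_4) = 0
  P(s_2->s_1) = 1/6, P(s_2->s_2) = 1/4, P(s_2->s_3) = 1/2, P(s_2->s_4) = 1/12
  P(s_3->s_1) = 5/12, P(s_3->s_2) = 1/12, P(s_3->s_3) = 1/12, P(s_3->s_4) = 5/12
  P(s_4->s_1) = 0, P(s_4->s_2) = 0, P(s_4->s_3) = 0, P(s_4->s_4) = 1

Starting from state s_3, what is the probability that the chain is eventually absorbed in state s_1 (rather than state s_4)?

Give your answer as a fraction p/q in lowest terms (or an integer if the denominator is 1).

Let a_i = P(absorbed in s_1 | start in state i).
Boundary conditions: a_s_1 = 1, a_s_4 = 0.
For each transient state i, a_i = sum_j P(i->j) * a_j:
  a_s_2 = 1/6*a_s_1 + 1/4*a_s_2 + 1/2*a_s_3 + 1/12*a_s_4
  a_s_3 = 5/12*a_s_1 + 1/12*a_s_2 + 1/12*a_s_3 + 5/12*a_s_4

Substituting a_s_1 = 1 and a_s_4 = 0, rearrange to (I - Q) a = r where r[i] = P(i -> s_1):
  [3/4, -1/2] . (a_s_2, a_s_3) = 1/6
  [-1/12, 11/12] . (a_s_2, a_s_3) = 5/12

Solving yields:
  a_s_2 = 52/93
  a_s_3 = 47/93

Starting state is s_3, so the absorption probability is a_s_3 = 47/93.

Answer: 47/93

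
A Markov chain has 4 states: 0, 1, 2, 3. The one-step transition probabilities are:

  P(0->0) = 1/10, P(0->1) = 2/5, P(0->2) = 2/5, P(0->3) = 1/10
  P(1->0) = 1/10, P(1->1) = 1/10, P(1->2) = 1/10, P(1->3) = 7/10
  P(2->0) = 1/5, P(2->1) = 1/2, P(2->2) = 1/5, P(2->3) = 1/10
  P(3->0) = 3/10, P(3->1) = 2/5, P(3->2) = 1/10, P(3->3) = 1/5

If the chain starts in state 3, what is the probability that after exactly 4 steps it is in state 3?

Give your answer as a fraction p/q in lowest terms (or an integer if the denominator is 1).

Computing P^4 by repeated multiplication:
P^1 =
  0: [1/10, 2/5, 2/5, 1/10]
  1: [1/10, 1/10, 1/10, 7/10]
  2: [1/5, 1/2, 1/5, 1/10]
  3: [3/10, 2/5, 1/10, 1/5]
P^2 =
  0: [4/25, 8/25, 17/100, 7/20]
  1: [1/4, 19/50, 7/50, 23/100]
  2: [7/50, 27/100, 9/50, 41/100]
  3: [3/20, 29/100, 1/5, 9/25]
P^3 =
  0: [187/1000, 321/1000, 33/200, 327/1000]
  1: [4/25, 3/10, 189/1000, 351/1000]
  2: [1/5, 337/1000, 4/25, 303/1000]
  3: [24/125, 333/1000, 33/200, 31/100]
P^4 =
  0: [1819/10000, 1601/5000, 863/5000, 3253/10000]
  1: [1891/10000, 3289/10000, 1669/10000, 3151/10000]
  2: [883/5000, 3149/10000, 22/125, 133/400]
  3: [357/2000, 1583/5000, 1741/10000, 827/2500]

(P^4)[3 -> 3] = 827/2500

Answer: 827/2500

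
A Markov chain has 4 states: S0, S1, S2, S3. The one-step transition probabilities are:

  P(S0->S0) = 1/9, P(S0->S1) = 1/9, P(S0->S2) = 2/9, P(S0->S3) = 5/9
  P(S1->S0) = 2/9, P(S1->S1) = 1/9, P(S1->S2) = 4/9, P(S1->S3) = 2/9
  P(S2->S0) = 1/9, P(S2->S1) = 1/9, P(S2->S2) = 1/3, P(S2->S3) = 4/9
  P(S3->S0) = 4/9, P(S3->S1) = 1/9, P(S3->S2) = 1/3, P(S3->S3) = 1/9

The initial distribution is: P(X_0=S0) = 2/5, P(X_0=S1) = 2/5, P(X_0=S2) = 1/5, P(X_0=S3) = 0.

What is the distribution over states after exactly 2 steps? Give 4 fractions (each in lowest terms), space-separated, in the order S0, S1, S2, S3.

Answer: 104/405 1/9 133/405 41/135

Derivation:
Propagating the distribution step by step (d_{t+1} = d_t * P):
d_0 = (S0=2/5, S1=2/5, S2=1/5, S3=0)
  d_1[S0] = 2/5*1/9 + 2/5*2/9 + 1/5*1/9 + 0*4/9 = 7/45
  d_1[S1] = 2/5*1/9 + 2/5*1/9 + 1/5*1/9 + 0*1/9 = 1/9
  d_1[S2] = 2/5*2/9 + 2/5*4/9 + 1/5*1/3 + 0*1/3 = 1/3
  d_1[S3] = 2/5*5/9 + 2/5*2/9 + 1/5*4/9 + 0*1/9 = 2/5
d_1 = (S0=7/45, S1=1/9, S2=1/3, S3=2/5)
  d_2[S0] = 7/45*1/9 + 1/9*2/9 + 1/3*1/9 + 2/5*4/9 = 104/405
  d_2[S1] = 7/45*1/9 + 1/9*1/9 + 1/3*1/9 + 2/5*1/9 = 1/9
  d_2[S2] = 7/45*2/9 + 1/9*4/9 + 1/3*1/3 + 2/5*1/3 = 133/405
  d_2[S3] = 7/45*5/9 + 1/9*2/9 + 1/3*4/9 + 2/5*1/9 = 41/135
d_2 = (S0=104/405, S1=1/9, S2=133/405, S3=41/135)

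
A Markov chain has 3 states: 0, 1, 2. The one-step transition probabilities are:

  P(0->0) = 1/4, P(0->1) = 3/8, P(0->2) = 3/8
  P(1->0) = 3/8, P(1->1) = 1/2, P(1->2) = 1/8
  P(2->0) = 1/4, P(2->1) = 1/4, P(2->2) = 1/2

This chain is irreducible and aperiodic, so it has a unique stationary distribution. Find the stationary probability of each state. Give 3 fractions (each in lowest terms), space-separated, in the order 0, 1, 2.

The stationary distribution satisfies pi = pi * P, i.e.:
  pi_0 = 1/4*pi_0 + 3/8*pi_1 + 1/4*pi_2
  pi_1 = 3/8*pi_0 + 1/2*pi_1 + 1/4*pi_2
  pi_2 = 3/8*pi_0 + 1/8*pi_1 + 1/2*pi_2
with normalization: pi_0 + pi_1 + pi_2 = 1.

Using the first 2 balance equations plus normalization, the linear system A*pi = b is:
  [-3/4, 3/8, 1/4] . pi = 0
  [3/8, -1/2, 1/4] . pi = 0
  [1, 1, 1] . pi = 1

Solving yields:
  pi_0 = 14/47
  pi_1 = 18/47
  pi_2 = 15/47

Verification (pi * P):
  14/47*1/4 + 18/47*3/8 + 15/47*1/4 = 14/47 = pi_0  (ok)
  14/47*3/8 + 18/47*1/2 + 15/47*1/4 = 18/47 = pi_1  (ok)
  14/47*3/8 + 18/47*1/8 + 15/47*1/2 = 15/47 = pi_2  (ok)

Answer: 14/47 18/47 15/47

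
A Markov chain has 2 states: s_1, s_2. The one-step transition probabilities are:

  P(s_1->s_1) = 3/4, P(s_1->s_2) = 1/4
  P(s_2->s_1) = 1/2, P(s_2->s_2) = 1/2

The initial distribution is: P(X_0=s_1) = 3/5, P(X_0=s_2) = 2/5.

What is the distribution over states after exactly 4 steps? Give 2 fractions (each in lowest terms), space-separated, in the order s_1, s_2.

Propagating the distribution step by step (d_{t+1} = d_t * P):
d_0 = (s_1=3/5, s_2=2/5)
  d_1[s_1] = 3/5*3/4 + 2/5*1/2 = 13/20
  d_1[s_2] = 3/5*1/4 + 2/5*1/2 = 7/20
d_1 = (s_1=13/20, s_2=7/20)
  d_2[s_1] = 13/20*3/4 + 7/20*1/2 = 53/80
  d_2[s_2] = 13/20*1/4 + 7/20*1/2 = 27/80
d_2 = (s_1=53/80, s_2=27/80)
  d_3[s_1] = 53/80*3/4 + 27/80*1/2 = 213/320
  d_3[s_2] = 53/80*1/4 + 27/80*1/2 = 107/320
d_3 = (s_1=213/320, s_2=107/320)
  d_4[s_1] = 213/320*3/4 + 107/320*1/2 = 853/1280
  d_4[s_2] = 213/320*1/4 + 107/320*1/2 = 427/1280
d_4 = (s_1=853/1280, s_2=427/1280)

Answer: 853/1280 427/1280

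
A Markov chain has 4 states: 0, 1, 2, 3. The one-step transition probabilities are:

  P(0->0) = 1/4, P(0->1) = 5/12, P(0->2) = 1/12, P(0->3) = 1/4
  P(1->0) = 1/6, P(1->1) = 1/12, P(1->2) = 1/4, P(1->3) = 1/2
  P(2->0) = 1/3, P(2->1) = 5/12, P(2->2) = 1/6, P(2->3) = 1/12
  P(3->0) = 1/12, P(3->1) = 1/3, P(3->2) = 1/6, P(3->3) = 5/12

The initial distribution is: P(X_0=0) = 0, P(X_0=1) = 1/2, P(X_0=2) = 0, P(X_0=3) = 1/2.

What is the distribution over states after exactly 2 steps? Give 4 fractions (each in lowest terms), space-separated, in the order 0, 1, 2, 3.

Answer: 25/144 89/288 25/144 11/32

Derivation:
Propagating the distribution step by step (d_{t+1} = d_t * P):
d_0 = (0=0, 1=1/2, 2=0, 3=1/2)
  d_1[0] = 0*1/4 + 1/2*1/6 + 0*1/3 + 1/2*1/12 = 1/8
  d_1[1] = 0*5/12 + 1/2*1/12 + 0*5/12 + 1/2*1/3 = 5/24
  d_1[2] = 0*1/12 + 1/2*1/4 + 0*1/6 + 1/2*1/6 = 5/24
  d_1[3] = 0*1/4 + 1/2*1/2 + 0*1/12 + 1/2*5/12 = 11/24
d_1 = (0=1/8, 1=5/24, 2=5/24, 3=11/24)
  d_2[0] = 1/8*1/4 + 5/24*1/6 + 5/24*1/3 + 11/24*1/12 = 25/144
  d_2[1] = 1/8*5/12 + 5/24*1/12 + 5/24*5/12 + 11/24*1/3 = 89/288
  d_2[2] = 1/8*1/12 + 5/24*1/4 + 5/24*1/6 + 11/24*1/6 = 25/144
  d_2[3] = 1/8*1/4 + 5/24*1/2 + 5/24*1/12 + 11/24*5/12 = 11/32
d_2 = (0=25/144, 1=89/288, 2=25/144, 3=11/32)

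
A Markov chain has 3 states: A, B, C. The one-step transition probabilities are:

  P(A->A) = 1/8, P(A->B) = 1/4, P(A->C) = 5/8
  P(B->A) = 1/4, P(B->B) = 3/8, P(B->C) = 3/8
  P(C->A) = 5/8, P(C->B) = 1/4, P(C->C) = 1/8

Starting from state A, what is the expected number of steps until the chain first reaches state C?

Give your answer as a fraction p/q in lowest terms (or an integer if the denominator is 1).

Let h_i = expected steps to first reach C from state i.
Boundary: h_C = 0.
First-step equations for the other states:
  h_A = 1 + 1/8*h_A + 1/4*h_B + 5/8*h_C
  h_B = 1 + 1/4*h_A + 3/8*h_B + 3/8*h_C

Substituting h_C = 0 and rearranging gives the linear system (I - Q) h = 1:
  [7/8, -1/4] . (h_A, h_B) = 1
  [-1/4, 5/8] . (h_A, h_B) = 1

Solving yields:
  h_A = 56/31
  h_B = 72/31

Starting state is A, so the expected hitting time is h_A = 56/31.

Answer: 56/31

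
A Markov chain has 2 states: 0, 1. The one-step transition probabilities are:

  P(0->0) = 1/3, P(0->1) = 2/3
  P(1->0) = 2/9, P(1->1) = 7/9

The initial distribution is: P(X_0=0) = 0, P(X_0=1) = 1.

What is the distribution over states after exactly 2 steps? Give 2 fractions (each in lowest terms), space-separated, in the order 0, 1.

Propagating the distribution step by step (d_{t+1} = d_t * P):
d_0 = (0=0, 1=1)
  d_1[0] = 0*1/3 + 1*2/9 = 2/9
  d_1[1] = 0*2/3 + 1*7/9 = 7/9
d_1 = (0=2/9, 1=7/9)
  d_2[0] = 2/9*1/3 + 7/9*2/9 = 20/81
  d_2[1] = 2/9*2/3 + 7/9*7/9 = 61/81
d_2 = (0=20/81, 1=61/81)

Answer: 20/81 61/81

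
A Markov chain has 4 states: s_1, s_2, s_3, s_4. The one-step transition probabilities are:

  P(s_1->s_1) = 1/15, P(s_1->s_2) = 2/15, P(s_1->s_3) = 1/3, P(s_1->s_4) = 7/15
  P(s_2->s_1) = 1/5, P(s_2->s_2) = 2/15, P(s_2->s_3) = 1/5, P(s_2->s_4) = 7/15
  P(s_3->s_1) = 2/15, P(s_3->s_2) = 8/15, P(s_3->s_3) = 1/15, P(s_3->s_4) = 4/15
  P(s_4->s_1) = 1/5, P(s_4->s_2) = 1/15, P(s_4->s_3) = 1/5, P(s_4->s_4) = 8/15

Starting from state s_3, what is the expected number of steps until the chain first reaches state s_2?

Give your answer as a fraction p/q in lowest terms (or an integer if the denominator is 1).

Let h_i = expected steps to first reach s_2 from state i.
Boundary: h_s_2 = 0.
First-step equations for the other states:
  h_s_1 = 1 + 1/15*h_s_1 + 2/15*h_s_2 + 1/3*h_s_3 + 7/15*h_s_4
  h_s_3 = 1 + 2/15*h_s_1 + 8/15*h_s_2 + 1/15*h_s_3 + 4/15*h_s_4
  h_s_4 = 1 + 1/5*h_s_1 + 1/15*h_s_2 + 1/5*h_s_3 + 8/15*h_s_4

Substituting h_s_2 = 0 and rearranging gives the linear system (I - Q) h = 1:
  [14/15, -1/3, -7/15] . (h_s_1, h_s_3, h_s_4) = 1
  [-2/15, 14/15, -4/15] . (h_s_1, h_s_3, h_s_4) = 1
  [-1/5, -1/5, 7/15] . (h_s_1, h_s_3, h_s_4) = 1

Solving yields:
  h_s_1 = 650/123
  h_s_3 = 865/246
  h_s_4 = 485/82

Starting state is s_3, so the expected hitting time is h_s_3 = 865/246.

Answer: 865/246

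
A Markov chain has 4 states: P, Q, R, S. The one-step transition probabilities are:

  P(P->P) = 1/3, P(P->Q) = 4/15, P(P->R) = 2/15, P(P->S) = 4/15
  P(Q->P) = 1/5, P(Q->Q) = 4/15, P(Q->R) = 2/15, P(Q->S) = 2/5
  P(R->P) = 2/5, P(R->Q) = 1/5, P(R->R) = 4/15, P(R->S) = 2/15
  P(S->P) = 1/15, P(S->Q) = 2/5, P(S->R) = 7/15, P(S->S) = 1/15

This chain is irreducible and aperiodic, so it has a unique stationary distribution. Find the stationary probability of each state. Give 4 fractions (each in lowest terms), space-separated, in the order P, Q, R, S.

Answer: 455/1809 508/1809 436/1809 410/1809

Derivation:
The stationary distribution satisfies pi = pi * P, i.e.:
  pi_P = 1/3*pi_P + 1/5*pi_Q + 2/5*pi_R + 1/15*pi_S
  pi_Q = 4/15*pi_P + 4/15*pi_Q + 1/5*pi_R + 2/5*pi_S
  pi_R = 2/15*pi_P + 2/15*pi_Q + 4/15*pi_R + 7/15*pi_S
  pi_S = 4/15*pi_P + 2/5*pi_Q + 2/15*pi_R + 1/15*pi_S
with normalization: pi_P + pi_Q + pi_R + pi_S = 1.

Using the first 3 balance equations plus normalization, the linear system A*pi = b is:
  [-2/3, 1/5, 2/5, 1/15] . pi = 0
  [4/15, -11/15, 1/5, 2/5] . pi = 0
  [2/15, 2/15, -11/15, 7/15] . pi = 0
  [1, 1, 1, 1] . pi = 1

Solving yields:
  pi_P = 455/1809
  pi_Q = 508/1809
  pi_R = 436/1809
  pi_S = 410/1809

Verification (pi * P):
  455/1809*1/3 + 508/1809*1/5 + 436/1809*2/5 + 410/1809*1/15 = 455/1809 = pi_P  (ok)
  455/1809*4/15 + 508/1809*4/15 + 436/1809*1/5 + 410/1809*2/5 = 508/1809 = pi_Q  (ok)
  455/1809*2/15 + 508/1809*2/15 + 436/1809*4/15 + 410/1809*7/15 = 436/1809 = pi_R  (ok)
  455/1809*4/15 + 508/1809*2/5 + 436/1809*2/15 + 410/1809*1/15 = 410/1809 = pi_S  (ok)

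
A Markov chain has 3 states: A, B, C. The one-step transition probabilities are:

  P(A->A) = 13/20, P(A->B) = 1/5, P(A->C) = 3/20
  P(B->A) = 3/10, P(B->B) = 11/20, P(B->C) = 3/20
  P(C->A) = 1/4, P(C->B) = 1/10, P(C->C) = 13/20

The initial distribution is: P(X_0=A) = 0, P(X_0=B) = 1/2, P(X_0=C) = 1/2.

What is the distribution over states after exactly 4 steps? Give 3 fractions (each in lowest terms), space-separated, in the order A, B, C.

Propagating the distribution step by step (d_{t+1} = d_t * P):
d_0 = (A=0, B=1/2, C=1/2)
  d_1[A] = 0*13/20 + 1/2*3/10 + 1/2*1/4 = 11/40
  d_1[B] = 0*1/5 + 1/2*11/20 + 1/2*1/10 = 13/40
  d_1[C] = 0*3/20 + 1/2*3/20 + 1/2*13/20 = 2/5
d_1 = (A=11/40, B=13/40, C=2/5)
  d_2[A] = 11/40*13/20 + 13/40*3/10 + 2/5*1/4 = 301/800
  d_2[B] = 11/40*1/5 + 13/40*11/20 + 2/5*1/10 = 219/800
  d_2[C] = 11/40*3/20 + 13/40*3/20 + 2/5*13/20 = 7/20
d_2 = (A=301/800, B=219/800, C=7/20)
  d_3[A] = 301/800*13/20 + 219/800*3/10 + 7/20*1/4 = 6627/16000
  d_3[B] = 301/800*1/5 + 219/800*11/20 + 7/20*1/10 = 4173/16000
  d_3[C] = 301/800*3/20 + 219/800*3/20 + 7/20*13/20 = 13/40
d_3 = (A=6627/16000, B=4173/16000, C=13/40)
  d_4[A] = 6627/16000*13/20 + 4173/16000*3/10 + 13/40*1/4 = 137189/320000
  d_4[B] = 6627/16000*1/5 + 4173/16000*11/20 + 13/40*1/10 = 82811/320000
  d_4[C] = 6627/16000*3/20 + 4173/16000*3/20 + 13/40*13/20 = 5/16
d_4 = (A=137189/320000, B=82811/320000, C=5/16)

Answer: 137189/320000 82811/320000 5/16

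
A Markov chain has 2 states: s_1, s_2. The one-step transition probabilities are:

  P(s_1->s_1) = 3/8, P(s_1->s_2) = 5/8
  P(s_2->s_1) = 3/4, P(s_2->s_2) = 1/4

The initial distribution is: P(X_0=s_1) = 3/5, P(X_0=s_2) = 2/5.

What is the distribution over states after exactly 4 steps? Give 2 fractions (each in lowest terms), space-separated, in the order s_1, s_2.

Propagating the distribution step by step (d_{t+1} = d_t * P):
d_0 = (s_1=3/5, s_2=2/5)
  d_1[s_1] = 3/5*3/8 + 2/5*3/4 = 21/40
  d_1[s_2] = 3/5*5/8 + 2/5*1/4 = 19/40
d_1 = (s_1=21/40, s_2=19/40)
  d_2[s_1] = 21/40*3/8 + 19/40*3/4 = 177/320
  d_2[s_2] = 21/40*5/8 + 19/40*1/4 = 143/320
d_2 = (s_1=177/320, s_2=143/320)
  d_3[s_1] = 177/320*3/8 + 143/320*3/4 = 1389/2560
  d_3[s_2] = 177/320*5/8 + 143/320*1/4 = 1171/2560
d_3 = (s_1=1389/2560, s_2=1171/2560)
  d_4[s_1] = 1389/2560*3/8 + 1171/2560*3/4 = 11193/20480
  d_4[s_2] = 1389/2560*5/8 + 1171/2560*1/4 = 9287/20480
d_4 = (s_1=11193/20480, s_2=9287/20480)

Answer: 11193/20480 9287/20480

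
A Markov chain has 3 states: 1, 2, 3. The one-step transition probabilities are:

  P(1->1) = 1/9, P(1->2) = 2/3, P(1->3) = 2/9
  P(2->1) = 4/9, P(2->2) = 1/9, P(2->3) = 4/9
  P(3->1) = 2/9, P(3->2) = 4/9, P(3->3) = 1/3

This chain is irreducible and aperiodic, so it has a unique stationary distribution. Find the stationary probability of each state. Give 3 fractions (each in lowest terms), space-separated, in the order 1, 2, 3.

Answer: 8/29 11/29 10/29

Derivation:
The stationary distribution satisfies pi = pi * P, i.e.:
  pi_1 = 1/9*pi_1 + 4/9*pi_2 + 2/9*pi_3
  pi_2 = 2/3*pi_1 + 1/9*pi_2 + 4/9*pi_3
  pi_3 = 2/9*pi_1 + 4/9*pi_2 + 1/3*pi_3
with normalization: pi_1 + pi_2 + pi_3 = 1.

Using the first 2 balance equations plus normalization, the linear system A*pi = b is:
  [-8/9, 4/9, 2/9] . pi = 0
  [2/3, -8/9, 4/9] . pi = 0
  [1, 1, 1] . pi = 1

Solving yields:
  pi_1 = 8/29
  pi_2 = 11/29
  pi_3 = 10/29

Verification (pi * P):
  8/29*1/9 + 11/29*4/9 + 10/29*2/9 = 8/29 = pi_1  (ok)
  8/29*2/3 + 11/29*1/9 + 10/29*4/9 = 11/29 = pi_2  (ok)
  8/29*2/9 + 11/29*4/9 + 10/29*1/3 = 10/29 = pi_3  (ok)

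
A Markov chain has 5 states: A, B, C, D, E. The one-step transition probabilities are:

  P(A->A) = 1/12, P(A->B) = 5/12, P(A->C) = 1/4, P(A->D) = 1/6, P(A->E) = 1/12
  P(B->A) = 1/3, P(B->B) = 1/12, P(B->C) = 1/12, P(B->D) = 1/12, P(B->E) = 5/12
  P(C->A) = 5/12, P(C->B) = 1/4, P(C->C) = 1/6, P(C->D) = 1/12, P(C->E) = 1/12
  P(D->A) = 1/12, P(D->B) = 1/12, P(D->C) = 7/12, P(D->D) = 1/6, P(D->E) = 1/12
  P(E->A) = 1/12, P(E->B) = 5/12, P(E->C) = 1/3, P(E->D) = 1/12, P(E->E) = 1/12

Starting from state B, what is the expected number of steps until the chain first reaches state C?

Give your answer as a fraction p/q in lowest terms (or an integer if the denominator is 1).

Let h_i = expected steps to first reach C from state i.
Boundary: h_C = 0.
First-step equations for the other states:
  h_A = 1 + 1/12*h_A + 5/12*h_B + 1/4*h_C + 1/6*h_D + 1/12*h_E
  h_B = 1 + 1/3*h_A + 1/12*h_B + 1/12*h_C + 1/12*h_D + 5/12*h_E
  h_D = 1 + 1/12*h_A + 1/12*h_B + 7/12*h_C + 1/6*h_D + 1/12*h_E
  h_E = 1 + 1/12*h_A + 5/12*h_B + 1/3*h_C + 1/12*h_D + 1/12*h_E

Substituting h_C = 0 and rearranging gives the linear system (I - Q) h = 1:
  [11/12, -5/12, -1/6, -1/12] . (h_A, h_B, h_D, h_E) = 1
  [-1/3, 11/12, -1/12, -5/12] . (h_A, h_B, h_D, h_E) = 1
  [-1/12, -1/12, 5/6, -1/12] . (h_A, h_B, h_D, h_E) = 1
  [-1/12, -5/12, -1/12, 11/12] . (h_A, h_B, h_D, h_E) = 1

Solving yields:
  h_A = 6720/1753
  h_B = 7632/1753
  h_D = 4176/1753
  h_E = 6372/1753

Starting state is B, so the expected hitting time is h_B = 7632/1753.

Answer: 7632/1753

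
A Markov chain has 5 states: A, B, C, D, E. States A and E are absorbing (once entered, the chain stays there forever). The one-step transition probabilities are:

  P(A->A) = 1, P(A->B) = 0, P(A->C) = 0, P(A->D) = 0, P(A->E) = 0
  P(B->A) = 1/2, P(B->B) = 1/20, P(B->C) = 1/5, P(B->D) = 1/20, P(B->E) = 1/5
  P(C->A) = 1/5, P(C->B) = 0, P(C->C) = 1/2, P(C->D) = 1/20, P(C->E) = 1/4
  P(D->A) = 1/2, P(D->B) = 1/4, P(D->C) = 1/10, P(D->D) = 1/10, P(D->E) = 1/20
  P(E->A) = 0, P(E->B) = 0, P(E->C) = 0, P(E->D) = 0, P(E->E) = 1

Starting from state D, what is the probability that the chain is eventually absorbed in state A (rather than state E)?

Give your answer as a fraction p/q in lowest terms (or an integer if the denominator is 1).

Answer: 329/414

Derivation:
Let a_i = P(absorbed in A | start in state i).
Boundary conditions: a_A = 1, a_E = 0.
For each transient state i, a_i = sum_j P(i->j) * a_j:
  a_B = 1/2*a_A + 1/20*a_B + 1/5*a_C + 1/20*a_D + 1/5*a_E
  a_C = 1/5*a_A + 0*a_B + 1/2*a_C + 1/20*a_D + 1/4*a_E
  a_D = 1/2*a_A + 1/4*a_B + 1/10*a_C + 1/10*a_D + 1/20*a_E

Substituting a_A = 1 and a_E = 0, rearrange to (I - Q) a = r where r[i] = P(i -> A):
  [19/20, -1/5, -1/20] . (a_B, a_C, a_D) = 1/2
  [0, 1/2, -1/20] . (a_B, a_C, a_D) = 1/5
  [-1/4, -1/10, 9/10] . (a_B, a_C, a_D) = 1/2

Solving yields:
  a_B = 277/414
  a_C = 397/828
  a_D = 329/414

Starting state is D, so the absorption probability is a_D = 329/414.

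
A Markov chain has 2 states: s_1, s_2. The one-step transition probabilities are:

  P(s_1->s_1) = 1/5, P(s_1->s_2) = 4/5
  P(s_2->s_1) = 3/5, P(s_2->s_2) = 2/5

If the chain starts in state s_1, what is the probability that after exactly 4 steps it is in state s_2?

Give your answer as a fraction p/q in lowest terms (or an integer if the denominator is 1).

Computing P^4 by repeated multiplication:
P^1 =
  s_1: [1/5, 4/5]
  s_2: [3/5, 2/5]
P^2 =
  s_1: [13/25, 12/25]
  s_2: [9/25, 16/25]
P^3 =
  s_1: [49/125, 76/125]
  s_2: [57/125, 68/125]
P^4 =
  s_1: [277/625, 348/625]
  s_2: [261/625, 364/625]

(P^4)[s_1 -> s_2] = 348/625

Answer: 348/625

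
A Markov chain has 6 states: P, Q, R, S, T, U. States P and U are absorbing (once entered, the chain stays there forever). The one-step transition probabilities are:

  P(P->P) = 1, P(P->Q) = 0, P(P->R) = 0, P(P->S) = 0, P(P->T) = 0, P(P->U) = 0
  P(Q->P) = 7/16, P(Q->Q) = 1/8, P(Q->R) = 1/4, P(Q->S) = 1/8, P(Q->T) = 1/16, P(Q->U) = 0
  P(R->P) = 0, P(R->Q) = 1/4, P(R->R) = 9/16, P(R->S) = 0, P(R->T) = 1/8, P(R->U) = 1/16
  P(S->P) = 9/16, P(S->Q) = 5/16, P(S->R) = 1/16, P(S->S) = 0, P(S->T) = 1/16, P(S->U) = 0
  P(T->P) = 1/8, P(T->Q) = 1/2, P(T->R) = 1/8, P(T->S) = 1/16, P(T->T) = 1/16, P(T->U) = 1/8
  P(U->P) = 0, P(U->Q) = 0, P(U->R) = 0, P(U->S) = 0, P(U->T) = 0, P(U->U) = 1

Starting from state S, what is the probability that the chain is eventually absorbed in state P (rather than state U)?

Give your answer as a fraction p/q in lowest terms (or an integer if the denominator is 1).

Answer: 753/803

Derivation:
Let a_i = P(absorbed in P | start in state i).
Boundary conditions: a_P = 1, a_U = 0.
For each transient state i, a_i = sum_j P(i->j) * a_j:
  a_Q = 7/16*a_P + 1/8*a_Q + 1/4*a_R + 1/8*a_S + 1/16*a_T + 0*a_U
  a_R = 0*a_P + 1/4*a_Q + 9/16*a_R + 0*a_S + 1/8*a_T + 1/16*a_U
  a_S = 9/16*a_P + 5/16*a_Q + 1/16*a_R + 0*a_S + 1/16*a_T + 0*a_U
  a_T = 1/8*a_P + 1/2*a_Q + 1/8*a_R + 1/16*a_S + 1/16*a_T + 1/8*a_U

Substituting a_P = 1 and a_U = 0, rearrange to (I - Q) a = r where r[i] = P(i -> P):
  [7/8, -1/4, -1/8, -1/16] . (a_Q, a_R, a_S, a_T) = 7/16
  [-1/4, 7/16, 0, -1/8] . (a_Q, a_R, a_S, a_T) = 0
  [-5/16, -1/16, 1, -1/16] . (a_Q, a_R, a_S, a_T) = 9/16
  [-1/2, -1/8, -1/16, 15/16] . (a_Q, a_R, a_S, a_T) = 1/8

Solving yields:
  a_Q = 722/803
  a_R = 590/803
  a_S = 753/803
  a_T = 621/803

Starting state is S, so the absorption probability is a_S = 753/803.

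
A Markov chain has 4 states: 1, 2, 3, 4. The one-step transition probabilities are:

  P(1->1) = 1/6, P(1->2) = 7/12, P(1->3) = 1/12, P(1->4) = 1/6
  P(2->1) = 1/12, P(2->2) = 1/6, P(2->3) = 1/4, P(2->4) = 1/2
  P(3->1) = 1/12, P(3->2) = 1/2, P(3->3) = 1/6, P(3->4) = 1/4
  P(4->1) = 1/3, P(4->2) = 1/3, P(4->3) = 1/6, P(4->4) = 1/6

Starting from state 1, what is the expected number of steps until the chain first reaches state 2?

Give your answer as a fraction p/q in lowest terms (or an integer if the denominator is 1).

Answer: 262/139

Derivation:
Let h_i = expected steps to first reach 2 from state i.
Boundary: h_2 = 0.
First-step equations for the other states:
  h_1 = 1 + 1/6*h_1 + 7/12*h_2 + 1/12*h_3 + 1/6*h_4
  h_3 = 1 + 1/12*h_1 + 1/2*h_2 + 1/6*h_3 + 1/4*h_4
  h_4 = 1 + 1/3*h_1 + 1/3*h_2 + 1/6*h_3 + 1/6*h_4

Substituting h_2 = 0 and rearranging gives the linear system (I - Q) h = 1:
  [5/6, -1/12, -1/6] . (h_1, h_3, h_4) = 1
  [-1/12, 5/6, -1/4] . (h_1, h_3, h_4) = 1
  [-1/3, -1/6, 5/6] . (h_1, h_3, h_4) = 1

Solving yields:
  h_1 = 262/139
  h_3 = 292/139
  h_4 = 330/139

Starting state is 1, so the expected hitting time is h_1 = 262/139.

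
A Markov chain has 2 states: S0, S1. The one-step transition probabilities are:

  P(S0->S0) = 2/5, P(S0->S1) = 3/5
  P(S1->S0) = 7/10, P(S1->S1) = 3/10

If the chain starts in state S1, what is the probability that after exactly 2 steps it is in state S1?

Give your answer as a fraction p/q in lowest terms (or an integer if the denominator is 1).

Computing P^2 by repeated multiplication:
P^1 =
  S0: [2/5, 3/5]
  S1: [7/10, 3/10]
P^2 =
  S0: [29/50, 21/50]
  S1: [49/100, 51/100]

(P^2)[S1 -> S1] = 51/100

Answer: 51/100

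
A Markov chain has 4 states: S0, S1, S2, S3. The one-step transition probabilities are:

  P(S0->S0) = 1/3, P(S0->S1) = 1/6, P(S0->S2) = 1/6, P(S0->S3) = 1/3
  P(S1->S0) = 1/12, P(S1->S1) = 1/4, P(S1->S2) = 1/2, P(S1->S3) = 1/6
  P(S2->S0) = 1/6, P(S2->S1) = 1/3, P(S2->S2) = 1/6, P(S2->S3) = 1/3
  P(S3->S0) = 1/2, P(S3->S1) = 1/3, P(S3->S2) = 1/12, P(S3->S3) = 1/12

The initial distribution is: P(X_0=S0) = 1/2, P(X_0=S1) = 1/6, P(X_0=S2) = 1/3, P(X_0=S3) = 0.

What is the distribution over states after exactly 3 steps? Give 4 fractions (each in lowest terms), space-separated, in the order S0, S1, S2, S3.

Propagating the distribution step by step (d_{t+1} = d_t * P):
d_0 = (S0=1/2, S1=1/6, S2=1/3, S3=0)
  d_1[S0] = 1/2*1/3 + 1/6*1/12 + 1/3*1/6 + 0*1/2 = 17/72
  d_1[S1] = 1/2*1/6 + 1/6*1/4 + 1/3*1/3 + 0*1/3 = 17/72
  d_1[S2] = 1/2*1/6 + 1/6*1/2 + 1/3*1/6 + 0*1/12 = 2/9
  d_1[S3] = 1/2*1/3 + 1/6*1/6 + 1/3*1/3 + 0*1/12 = 11/36
d_1 = (S0=17/72, S1=17/72, S2=2/9, S3=11/36)
  d_2[S0] = 17/72*1/3 + 17/72*1/12 + 2/9*1/6 + 11/36*1/2 = 83/288
  d_2[S1] = 17/72*1/6 + 17/72*1/4 + 2/9*1/3 + 11/36*1/3 = 79/288
  d_2[S2] = 17/72*1/6 + 17/72*1/2 + 2/9*1/6 + 11/36*1/12 = 95/432
  d_2[S3] = 17/72*1/3 + 17/72*1/6 + 2/9*1/3 + 11/36*1/12 = 47/216
d_2 = (S0=83/288, S1=79/288, S2=95/432, S3=47/216)
  d_3[S0] = 83/288*1/3 + 79/288*1/12 + 95/432*1/6 + 47/216*1/2 = 2741/10368
  d_3[S1] = 83/288*1/6 + 79/288*1/4 + 95/432*1/3 + 47/216*1/3 = 907/3456
  d_3[S2] = 83/288*1/6 + 79/288*1/2 + 95/432*1/6 + 47/216*1/12 = 311/1296
  d_3[S3] = 83/288*1/3 + 79/288*1/6 + 95/432*1/3 + 47/216*1/12 = 403/1728
d_3 = (S0=2741/10368, S1=907/3456, S2=311/1296, S3=403/1728)

Answer: 2741/10368 907/3456 311/1296 403/1728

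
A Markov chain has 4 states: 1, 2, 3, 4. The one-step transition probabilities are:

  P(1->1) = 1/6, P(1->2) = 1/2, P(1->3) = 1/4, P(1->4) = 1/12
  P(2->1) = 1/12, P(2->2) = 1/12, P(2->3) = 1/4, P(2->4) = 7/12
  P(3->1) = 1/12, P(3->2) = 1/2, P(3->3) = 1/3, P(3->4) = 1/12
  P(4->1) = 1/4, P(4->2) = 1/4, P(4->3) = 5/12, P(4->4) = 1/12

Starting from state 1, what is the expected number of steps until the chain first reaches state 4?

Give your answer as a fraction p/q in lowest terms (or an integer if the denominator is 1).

Answer: 204/53

Derivation:
Let h_i = expected steps to first reach 4 from state i.
Boundary: h_4 = 0.
First-step equations for the other states:
  h_1 = 1 + 1/6*h_1 + 1/2*h_2 + 1/4*h_3 + 1/12*h_4
  h_2 = 1 + 1/12*h_1 + 1/12*h_2 + 1/4*h_3 + 7/12*h_4
  h_3 = 1 + 1/12*h_1 + 1/2*h_2 + 1/3*h_3 + 1/12*h_4

Substituting h_4 = 0 and rearranging gives the linear system (I - Q) h = 1:
  [5/6, -1/2, -1/4] . (h_1, h_2, h_3) = 1
  [-1/12, 11/12, -1/4] . (h_1, h_2, h_3) = 1
  [-1/12, -1/2, 2/3] . (h_1, h_2, h_3) = 1

Solving yields:
  h_1 = 204/53
  h_2 = 132/53
  h_3 = 204/53

Starting state is 1, so the expected hitting time is h_1 = 204/53.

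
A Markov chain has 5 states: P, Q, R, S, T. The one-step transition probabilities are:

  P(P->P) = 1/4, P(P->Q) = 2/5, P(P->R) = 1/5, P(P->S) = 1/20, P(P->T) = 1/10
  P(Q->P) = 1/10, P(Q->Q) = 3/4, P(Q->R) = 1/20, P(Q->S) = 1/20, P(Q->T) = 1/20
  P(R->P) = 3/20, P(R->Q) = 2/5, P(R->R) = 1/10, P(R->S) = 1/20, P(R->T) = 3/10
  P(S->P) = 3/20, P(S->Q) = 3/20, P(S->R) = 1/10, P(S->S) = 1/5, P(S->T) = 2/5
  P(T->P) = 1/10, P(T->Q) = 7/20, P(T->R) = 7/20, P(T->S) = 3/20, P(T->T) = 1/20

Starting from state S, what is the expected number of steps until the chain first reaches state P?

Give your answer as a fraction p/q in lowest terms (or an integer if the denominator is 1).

Answer: 52620/6119

Derivation:
Let h_i = expected steps to first reach P from state i.
Boundary: h_P = 0.
First-step equations for the other states:
  h_Q = 1 + 1/10*h_P + 3/4*h_Q + 1/20*h_R + 1/20*h_S + 1/20*h_T
  h_R = 1 + 3/20*h_P + 2/5*h_Q + 1/10*h_R + 1/20*h_S + 3/10*h_T
  h_S = 1 + 3/20*h_P + 3/20*h_Q + 1/10*h_R + 1/5*h_S + 2/5*h_T
  h_T = 1 + 1/10*h_P + 7/20*h_Q + 7/20*h_R + 3/20*h_S + 1/20*h_T

Substituting h_P = 0 and rearranging gives the linear system (I - Q) h = 1:
  [1/4, -1/20, -1/20, -1/20] . (h_Q, h_R, h_S, h_T) = 1
  [-2/5, 9/10, -1/20, -3/10] . (h_Q, h_R, h_S, h_T) = 1
  [-3/20, -1/10, 4/5, -2/5] . (h_Q, h_R, h_S, h_T) = 1
  [-7/20, -7/20, -3/20, 19/20] . (h_Q, h_R, h_S, h_T) = 1

Solving yields:
  h_Q = 56740/6119
  h_R = 53380/6119
  h_S = 52620/6119
  h_T = 55320/6119

Starting state is S, so the expected hitting time is h_S = 52620/6119.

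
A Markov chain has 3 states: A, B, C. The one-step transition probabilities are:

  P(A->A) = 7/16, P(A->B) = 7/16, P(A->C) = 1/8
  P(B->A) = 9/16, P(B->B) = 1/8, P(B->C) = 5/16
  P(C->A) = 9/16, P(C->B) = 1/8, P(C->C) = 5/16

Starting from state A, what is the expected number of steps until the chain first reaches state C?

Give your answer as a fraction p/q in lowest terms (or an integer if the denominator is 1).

Answer: 16/3

Derivation:
Let h_i = expected steps to first reach C from state i.
Boundary: h_C = 0.
First-step equations for the other states:
  h_A = 1 + 7/16*h_A + 7/16*h_B + 1/8*h_C
  h_B = 1 + 9/16*h_A + 1/8*h_B + 5/16*h_C

Substituting h_C = 0 and rearranging gives the linear system (I - Q) h = 1:
  [9/16, -7/16] . (h_A, h_B) = 1
  [-9/16, 7/8] . (h_A, h_B) = 1

Solving yields:
  h_A = 16/3
  h_B = 32/7

Starting state is A, so the expected hitting time is h_A = 16/3.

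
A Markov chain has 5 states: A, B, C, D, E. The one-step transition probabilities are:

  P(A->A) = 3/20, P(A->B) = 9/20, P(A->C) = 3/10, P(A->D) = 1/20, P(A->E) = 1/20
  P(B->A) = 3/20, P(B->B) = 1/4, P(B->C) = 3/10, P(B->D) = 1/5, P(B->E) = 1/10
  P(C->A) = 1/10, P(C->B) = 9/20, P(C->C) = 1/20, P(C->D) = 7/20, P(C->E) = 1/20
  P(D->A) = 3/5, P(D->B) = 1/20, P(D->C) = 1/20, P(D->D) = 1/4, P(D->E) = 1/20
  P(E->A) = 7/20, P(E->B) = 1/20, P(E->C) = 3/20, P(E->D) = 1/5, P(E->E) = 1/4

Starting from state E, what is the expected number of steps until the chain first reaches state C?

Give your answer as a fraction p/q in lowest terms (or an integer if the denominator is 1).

Answer: 162880/33953

Derivation:
Let h_i = expected steps to first reach C from state i.
Boundary: h_C = 0.
First-step equations for the other states:
  h_A = 1 + 3/20*h_A + 9/20*h_B + 3/10*h_C + 1/20*h_D + 1/20*h_E
  h_B = 1 + 3/20*h_A + 1/4*h_B + 3/10*h_C + 1/5*h_D + 1/10*h_E
  h_D = 1 + 3/5*h_A + 1/20*h_B + 1/20*h_C + 1/4*h_D + 1/20*h_E
  h_E = 1 + 7/20*h_A + 1/20*h_B + 3/20*h_C + 1/5*h_D + 1/4*h_E

Substituting h_C = 0 and rearranging gives the linear system (I - Q) h = 1:
  [17/20, -9/20, -1/20, -1/20] . (h_A, h_B, h_D, h_E) = 1
  [-3/20, 3/4, -1/5, -1/10] . (h_A, h_B, h_D, h_E) = 1
  [-3/5, -1/20, 3/4, -1/20] . (h_A, h_B, h_D, h_E) = 1
  [-7/20, -1/20, -1/5, 3/4] . (h_A, h_B, h_D, h_E) = 1

Solving yields:
  h_A = 133600/33953
  h_B = 139660/33953
  h_D = 172320/33953
  h_E = 162880/33953

Starting state is E, so the expected hitting time is h_E = 162880/33953.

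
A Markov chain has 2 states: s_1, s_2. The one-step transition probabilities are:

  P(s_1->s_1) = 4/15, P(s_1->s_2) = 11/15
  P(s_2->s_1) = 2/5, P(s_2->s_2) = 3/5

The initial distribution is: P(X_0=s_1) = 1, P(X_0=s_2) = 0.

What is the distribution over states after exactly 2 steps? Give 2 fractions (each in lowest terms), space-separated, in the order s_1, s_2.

Answer: 82/225 143/225

Derivation:
Propagating the distribution step by step (d_{t+1} = d_t * P):
d_0 = (s_1=1, s_2=0)
  d_1[s_1] = 1*4/15 + 0*2/5 = 4/15
  d_1[s_2] = 1*11/15 + 0*3/5 = 11/15
d_1 = (s_1=4/15, s_2=11/15)
  d_2[s_1] = 4/15*4/15 + 11/15*2/5 = 82/225
  d_2[s_2] = 4/15*11/15 + 11/15*3/5 = 143/225
d_2 = (s_1=82/225, s_2=143/225)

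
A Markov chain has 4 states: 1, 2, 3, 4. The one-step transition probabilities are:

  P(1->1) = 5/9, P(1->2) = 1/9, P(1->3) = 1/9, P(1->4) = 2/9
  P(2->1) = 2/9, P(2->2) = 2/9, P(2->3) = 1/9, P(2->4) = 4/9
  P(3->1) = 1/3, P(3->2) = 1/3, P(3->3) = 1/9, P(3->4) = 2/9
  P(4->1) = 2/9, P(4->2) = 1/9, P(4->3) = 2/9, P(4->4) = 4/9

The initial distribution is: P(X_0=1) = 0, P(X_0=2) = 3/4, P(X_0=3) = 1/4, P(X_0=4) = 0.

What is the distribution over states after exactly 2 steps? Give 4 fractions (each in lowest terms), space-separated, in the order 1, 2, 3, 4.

Propagating the distribution step by step (d_{t+1} = d_t * P):
d_0 = (1=0, 2=3/4, 3=1/4, 4=0)
  d_1[1] = 0*5/9 + 3/4*2/9 + 1/4*1/3 + 0*2/9 = 1/4
  d_1[2] = 0*1/9 + 3/4*2/9 + 1/4*1/3 + 0*1/9 = 1/4
  d_1[3] = 0*1/9 + 3/4*1/9 + 1/4*1/9 + 0*2/9 = 1/9
  d_1[4] = 0*2/9 + 3/4*4/9 + 1/4*2/9 + 0*4/9 = 7/18
d_1 = (1=1/4, 2=1/4, 3=1/9, 4=7/18)
  d_2[1] = 1/4*5/9 + 1/4*2/9 + 1/9*1/3 + 7/18*2/9 = 103/324
  d_2[2] = 1/4*1/9 + 1/4*2/9 + 1/9*1/3 + 7/18*1/9 = 53/324
  d_2[3] = 1/4*1/9 + 1/4*1/9 + 1/9*1/9 + 7/18*2/9 = 25/162
  d_2[4] = 1/4*2/9 + 1/4*4/9 + 1/9*2/9 + 7/18*4/9 = 59/162
d_2 = (1=103/324, 2=53/324, 3=25/162, 4=59/162)

Answer: 103/324 53/324 25/162 59/162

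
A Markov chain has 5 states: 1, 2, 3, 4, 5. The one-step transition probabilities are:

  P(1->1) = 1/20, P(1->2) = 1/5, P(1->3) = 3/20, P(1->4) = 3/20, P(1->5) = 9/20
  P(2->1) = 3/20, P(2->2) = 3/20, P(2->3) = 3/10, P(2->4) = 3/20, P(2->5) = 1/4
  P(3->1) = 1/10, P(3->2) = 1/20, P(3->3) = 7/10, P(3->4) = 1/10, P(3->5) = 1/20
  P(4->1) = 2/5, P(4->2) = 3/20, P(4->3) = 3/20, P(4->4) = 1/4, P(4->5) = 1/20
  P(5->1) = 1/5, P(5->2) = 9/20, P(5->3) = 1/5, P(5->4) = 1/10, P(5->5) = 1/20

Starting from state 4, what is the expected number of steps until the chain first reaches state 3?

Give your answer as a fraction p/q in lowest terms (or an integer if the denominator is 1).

Answer: 74320/14253

Derivation:
Let h_i = expected steps to first reach 3 from state i.
Boundary: h_3 = 0.
First-step equations for the other states:
  h_1 = 1 + 1/20*h_1 + 1/5*h_2 + 3/20*h_3 + 3/20*h_4 + 9/20*h_5
  h_2 = 1 + 3/20*h_1 + 3/20*h_2 + 3/10*h_3 + 3/20*h_4 + 1/4*h_5
  h_4 = 1 + 2/5*h_1 + 3/20*h_2 + 3/20*h_3 + 1/4*h_4 + 1/20*h_5
  h_5 = 1 + 1/5*h_1 + 9/20*h_2 + 1/5*h_3 + 1/10*h_4 + 1/20*h_5

Substituting h_3 = 0 and rearranging gives the linear system (I - Q) h = 1:
  [19/20, -1/5, -3/20, -9/20] . (h_1, h_2, h_4, h_5) = 1
  [-3/20, 17/20, -3/20, -1/4] . (h_1, h_2, h_4, h_5) = 1
  [-2/5, -3/20, 3/4, -1/20] . (h_1, h_2, h_4, h_5) = 1
  [-1/5, -9/20, -1/10, 19/20] . (h_1, h_2, h_4, h_5) = 1

Solving yields:
  h_1 = 215600/42759
  h_2 = 187280/42759
  h_4 = 74320/14253
  h_5 = 202580/42759

Starting state is 4, so the expected hitting time is h_4 = 74320/14253.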